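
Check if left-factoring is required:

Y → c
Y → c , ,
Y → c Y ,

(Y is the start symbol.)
Yes, Y has productions with common prefix 'c'

Left-factoring is needed when two productions for the same non-terminal
share a common prefix on the right-hand side.

Productions for Y:
  Y → c
  Y → c , ,
  Y → c Y ,

Found common prefix 'c' in productions for Y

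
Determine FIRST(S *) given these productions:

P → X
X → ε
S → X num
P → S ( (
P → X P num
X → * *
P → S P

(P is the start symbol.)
FIRST sets of the non-terminals involved (from the grammar, by fixed-point iteration):
  FIRST(S) = { '*', 'num' }

To compute FIRST(S *), process the symbols left to right:
Symbol S is a non-terminal. Add FIRST(S) \ {ε} = { '*', 'num' }
S is not nullable (ε ∉ FIRST(S)), so stop here.
FIRST(S *) = { '*', 'num' }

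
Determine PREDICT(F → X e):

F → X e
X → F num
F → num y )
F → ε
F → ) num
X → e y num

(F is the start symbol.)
PREDICT(F → X e) = (FIRST(RHS) \ {ε}) ∪ (FOLLOW(F) if ε ∈ FIRST(RHS), i.e. RHS ⇒* ε)
FIRST(X) = { ')', 'e', 'num' }
FIRST(X e) = { ')', 'e', 'num' }
ε ∉ FIRST(X e), so FOLLOW(F) is not added.
PREDICT(F → X e) = { ')', 'e', 'num' }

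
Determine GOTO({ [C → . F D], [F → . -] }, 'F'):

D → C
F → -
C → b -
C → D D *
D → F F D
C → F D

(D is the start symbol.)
{ [C → . D D *], [C → . F D], [C → . b -], [C → F . D], [D → . C], [D → . F F D], [F → . -] }

GOTO(I, 'F') = CLOSURE({ [A → αX.β] : [A → α.Xβ] ∈ I, X = 'F' })

Items with dot before 'F', with the dot advanced:
  [C → . F D] → [C → F . D]
Closure of the advanced items:
  [C → F . D] has the dot before D: add [D → . C], [D → . F F D]
  [D → . C] has the dot before C: add [C → . b -], [C → . D D *], [C → . F D]
  [D → . F F D] has the dot before F: add [F → . -]

GOTO = { [C → . D D *], [C → . F D], [C → . b -], [C → F . D], [D → . C], [D → . F F D], [F → . -] }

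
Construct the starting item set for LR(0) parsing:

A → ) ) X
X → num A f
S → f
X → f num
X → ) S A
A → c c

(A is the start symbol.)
First, augment the grammar with A' → A
I₀ = CLOSURE({ [A' → . A] }):
  [A' → . A] has the dot before A: add [A → . ) ) X], [A → . c c]
No further items can be added.

I₀ = { [A → . ) ) X], [A → . c c], [A' → . A] }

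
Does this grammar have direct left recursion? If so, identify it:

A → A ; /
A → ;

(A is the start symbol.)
Yes, A is left-recursive

Direct left recursion occurs when N → N α for some non-terminal N (the right-hand side begins with the left-hand side itself).

A → A ; /: LEFT RECURSIVE (starts with A)
A → ;: starts with ';'

The grammar has direct left recursion on: A.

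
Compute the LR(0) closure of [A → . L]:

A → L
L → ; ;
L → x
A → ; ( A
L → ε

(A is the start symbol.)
{ [A → . L], [L → . ; ;], [L → . x], [L → .] }

To compute CLOSURE, for each item [A → α.Bβ] where B is a non-terminal, add [B → .γ] for all productions B → γ; repeat for the newly added items until nothing changes.

Start with: [A → . L]
  [A → . L] has the dot before L: add [L → . ; ;], [L → . x], [L → .]
No further items can be added.

CLOSURE = { [A → . L], [L → . ; ;], [L → . x], [L → .] }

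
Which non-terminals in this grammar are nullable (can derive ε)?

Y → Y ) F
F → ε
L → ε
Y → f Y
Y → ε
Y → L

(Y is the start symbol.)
ε-productions: F → ε, L → ε, Y → ε
So F, L, Y are immediately nullable.
Every non-terminal is now nullable.
Nullable = { 'F', 'L', 'Y' }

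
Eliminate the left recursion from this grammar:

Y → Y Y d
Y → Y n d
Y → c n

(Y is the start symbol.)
Y is directly left-recursive. The standard transformation for
  A → A α₁ | ... | A α_m | β₁ | ... | β_n
is
  A  → β₁ A' | ... | β_n A'
  A' → α₁ A' | ... | α_m A' | ε

Y → c n becomes Y → c n Y'
Y → Y Y d becomes Y' → Y d Y'
Y → Y n d becomes Y' → n d Y'
Add Y' → ε

Resulting grammar:
Y → c n Y'
Y' → Y d Y'
Y' → n d Y'
Y' → ε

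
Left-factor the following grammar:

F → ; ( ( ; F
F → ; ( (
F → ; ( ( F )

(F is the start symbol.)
F → ; ( ( F'
F' → ; F
F' → ε
F' → F )

Left-factoring transforms A → αβ₁ | αβ₂ into A → αA' and A' → β₁ | β₂
(α is the longest common prefix among the alternatives). Repeat until
no nonterminal has two alternatives with a common prefix.

Round 1: F has alternatives sharing prefix '; ( ('. Introduce F': F → ; ( ( F'
  Add: F' → ; F
  Add: F' → ε
  Add: F' → F )

No remaining common prefixes — done.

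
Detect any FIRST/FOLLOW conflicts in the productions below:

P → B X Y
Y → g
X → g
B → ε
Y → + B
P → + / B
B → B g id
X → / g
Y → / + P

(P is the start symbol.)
Yes. B → B g id with FOLLOW(B) on { 'g' }

A FIRST/FOLLOW conflict occurs when a non-terminal N has a nullable alternative N → β (β ⇒* ε) and another alternative N → α with FIRST(α) ∩ FOLLOW(N) ≠ ∅: on such a lookahead the parser cannot decide between expanding α and letting N vanish via β.

Nullable non-terminals: B.
FIRST sets used below: FIRST(B) = { 'g', ε }

B: nullable alternative(s) B → ε; FOLLOW(B) = { $, '/', 'g' }
  B → ε: FIRST \ {ε} = { } — this is the only nullable alternative, skip
  B → B g id: FIRST \ {ε} = { 'g' } — overlaps FOLLOW(B) on { 'g' }: CONFLICT

P, X, Y have no nullable alternative, so no FIRST/FOLLOW check is needed there.

So the grammar has 1 FIRST/FOLLOW conflict (marked CONFLICT above).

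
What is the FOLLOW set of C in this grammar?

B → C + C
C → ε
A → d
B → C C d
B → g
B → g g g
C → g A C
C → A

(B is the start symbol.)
{ $, '+', 'd', 'g' }

To compute FOLLOW(C), find every occurrence of C on a right-hand side N → α C β: add FIRST(β) \ {ε}, and if β is empty or nullable also add FOLLOW(N). Iterate to a fixed point.

In B → C + C: C is followed by '+' C, add FIRST('+' C) \ {ε} = { '+' }
In B → C + C: C is at the end, add FOLLOW(B)
In B → C C d: C is followed by C d, add FIRST(C d) \ {ε} = { 'd', 'g' }
In B → C C d: C is followed by d, add FIRST(d) \ {ε} = { 'd' }
In C → g A C: C is at the end; this adds FOLLOW(C) to itself — nothing new

The FOLLOW sets referred to above (computed the same way, to a fixed point):
  FOLLOW(B) = { $ }

Taking the union: FOLLOW(C) = { $, '+', 'd', 'g' }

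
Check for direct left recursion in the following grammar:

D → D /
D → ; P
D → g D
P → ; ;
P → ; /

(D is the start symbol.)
D → D /: LEFT RECURSIVE (starts with D)
D → ; P: starts with ';'
D → g D: starts with g
P → ; ;: starts with ';'
P → ; /: starts with ';'

The grammar has direct left recursion on: D.

Answer: Yes, D is left-recursive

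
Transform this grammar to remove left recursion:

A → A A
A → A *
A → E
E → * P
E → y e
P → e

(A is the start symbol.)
A → E A'
A' → A A'
A' → * A'
A' → ε
E → * P
E → y e
P → e

A is directly left-recursive. The standard transformation for
  A → A α₁ | ... | A α_m | β₁ | ... | β_n
is
  A  → β₁ A' | ... | β_n A'
  A' → α₁ A' | ... | α_m A' | ε

A → E becomes A → E A'
A → A A becomes A' → A A'
A → A * becomes A' → * A'
Add A' → ε

Productions for other non-terminals are unchanged:
  E → * P
  E → y e
  P → e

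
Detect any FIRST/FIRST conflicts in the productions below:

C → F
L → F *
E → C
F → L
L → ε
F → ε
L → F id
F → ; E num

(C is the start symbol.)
Yes. L → F '*' / L → F id on { '*', ';', 'id' }; F → L / F → ε on { ε }; F → L / F → ';' E num on { ';' }

FIRST sets of the non-terminals at (or reachable through a nullable prefix from) the front of some alternative:
  FIRST(F) = { '*', ';', 'id', ε }
  FIRST(L) = { '*', ';', 'id', ε }

Productions for L:
  L → F *: FIRST = { '*', ';', 'id' }
  L → ε: FIRST = { ε }
  L → F id: FIRST = { '*', ';', 'id' }
Productions for F:
  F → L: FIRST = { '*', ';', 'id', ε }
  F → ε: FIRST = { ε }
  F → ; E num: FIRST = { ';' }
C, E have only one production, so no FIRST/FIRST conflict is possible there.

Conflict for L: L → F * and L → F id
  Overlap: { '*', ';', 'id' }
Conflict for F: F → L and F → ε
  Overlap: { ε }
Conflict for F: F → L and F → ; E num
  Overlap: { ';' }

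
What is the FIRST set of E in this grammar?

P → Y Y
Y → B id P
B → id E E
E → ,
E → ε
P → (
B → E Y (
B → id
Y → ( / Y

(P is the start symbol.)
From E → ,:
  - ',' is a terminal: add ',' and stop
From E → ε:
  - ε-production, so ε ∈ FIRST(E)

Collecting: FIRST(E) = { ',', ε }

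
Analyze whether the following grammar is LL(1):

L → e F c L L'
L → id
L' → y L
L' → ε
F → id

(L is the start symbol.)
No. Predict set conflict for L': { 'y' }

A grammar is LL(1) if for each non-terminal N with multiple productions, the predict sets of those productions are pairwise disjoint, where PREDICT(N → α) = (FIRST(α) \ {ε}) ∪ (FOLLOW(N) if α ⇒* ε).

Relevant sets:
  FOLLOW(L') = { $, 'y' }

For L:
  PREDICT(L → e F c L L') = { 'e' }
  PREDICT(L → id) = { 'id' }
For L':
  PREDICT(L' → y L) = { 'y' }
  PREDICT(L' → ε) = { $, 'y' }
F has a single production, so nothing to check there.

Conflict found: Predict set conflict for L': { 'y' }
The grammar is NOT LL(1).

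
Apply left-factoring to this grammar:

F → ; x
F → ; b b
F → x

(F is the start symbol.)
Left-factoring transforms A → αβ₁ | αβ₂ into A → αA' and A' → β₁ | β₂
(α is the longest common prefix among the alternatives). Repeat until
no nonterminal has two alternatives with a common prefix.

Round 1: F has alternatives sharing prefix ';'. Introduce F': F → ; F'
  Add: F' → x
  Add: F' → b b

No remaining common prefixes — done.

Resulting grammar:
F → ; F'
F' → x
F' → b b
F → x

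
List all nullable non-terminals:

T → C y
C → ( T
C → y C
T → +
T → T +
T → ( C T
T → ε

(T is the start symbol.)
A non-terminal is nullable if it can derive ε (the empty string): either it has an ε-production, or it has a production whose right-hand side consists entirely of nullable non-terminals.

ε-productions: T → ε
So T is immediately nullable.
No further non-terminal can be added: every production for the remaining non-terminals contains a terminal or a non-nullable non-terminal.
Nullable = { 'T' }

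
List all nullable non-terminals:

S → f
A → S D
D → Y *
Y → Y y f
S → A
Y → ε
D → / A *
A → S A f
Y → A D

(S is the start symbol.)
{ 'Y' }

A non-terminal is nullable if it can derive ε (the empty string): either it has an ε-production, or it has a production whose right-hand side consists entirely of nullable non-terminals.

ε-productions: Y → ε
So Y is immediately nullable.
No further non-terminal can be added: every production for the remaining non-terminals contains a terminal or a non-nullable non-terminal.
Nullable = { 'Y' }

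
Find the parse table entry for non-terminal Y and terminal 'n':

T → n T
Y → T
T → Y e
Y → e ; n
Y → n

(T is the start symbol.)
Y → T, Y → n

To find M[Y, 'n'], we find productions for Y where 'n' is in the predict set (PREDICT(N → α) = (FIRST(α) \ {ε}) ∪ (FOLLOW(N) if α ⇒* ε)).

Relevant sets:
  FIRST(T) = { 'e', 'n' }

Y → T: PREDICT = { 'e', 'n' }
  'n' is in predict set, so this production goes in M[Y, 'n']
Y → e ; n: PREDICT = { 'e' }
Y → n: PREDICT = { 'n' }
  'n' is in predict set, so this production goes in M[Y, 'n']

M[Y, 'n'] = Y → T, Y → n  (a multiply-defined cell — the grammar is not LL(1))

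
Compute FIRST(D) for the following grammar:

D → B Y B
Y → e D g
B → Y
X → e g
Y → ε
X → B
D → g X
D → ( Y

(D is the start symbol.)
{ '(', 'e', 'g', ε }

To compute FIRST(D), examine every production with D on the left-hand side, reading each right-hand side left to right until a non-nullable symbol is reached.

FIRST sets of the other non-terminals involved (by the same procedure, iterated to a fixed point):
  FIRST(B) = { 'e', ε }
  FIRST(Y) = { 'e', ε }

From D → B Y B:
  - B is a non-terminal: add FIRST(B) \ {ε} = { 'e' }
    B is nullable, so continue to the next symbol
  - Y is a non-terminal: add FIRST(Y) \ {ε} = { 'e' }
    Y is nullable, so continue to the next symbol
  - B is a non-terminal: add FIRST(B) \ {ε} = { 'e' }
    B is nullable and nothing follows, so the whole right-hand side can vanish: ε ∈ FIRST(D)
From D → g X:
  - g is a terminal: add 'g' and stop
From D → ( Y:
  - '(' is a terminal: add '(' and stop

Collecting: FIRST(D) = { '(', 'e', 'g', ε }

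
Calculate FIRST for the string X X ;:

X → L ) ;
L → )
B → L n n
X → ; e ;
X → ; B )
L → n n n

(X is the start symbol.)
{ ')', ';', 'n' }

FIRST sets of the non-terminals involved (from the grammar, by fixed-point iteration):
  FIRST(X) = { ')', ';', 'n' }

To compute FIRST(X X ;), process the symbols left to right:
Symbol X is a non-terminal. Add FIRST(X) \ {ε} = { ')', ';', 'n' }
X is not nullable (ε ∉ FIRST(X)), so stop here.
FIRST(X X ;) = { ')', ';', 'n' }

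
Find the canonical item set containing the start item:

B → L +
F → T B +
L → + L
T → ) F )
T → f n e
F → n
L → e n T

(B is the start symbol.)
First, augment the grammar with B' → B
I₀ = CLOSURE({ [B' → . B] }):
  [B' → . B] has the dot before B: add [B → . L +]
  [B → . L +] has the dot before L: add [L → . + L], [L → . e n T]
No further items can be added.

I₀ = { [B → . L +], [B' → . B], [L → . + L], [L → . e n T] }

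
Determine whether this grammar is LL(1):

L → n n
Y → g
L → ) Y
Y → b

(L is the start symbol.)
A grammar is LL(1) if for each non-terminal N with multiple productions, the predict sets of those productions are pairwise disjoint, where PREDICT(N → α) = (FIRST(α) \ {ε}) ∪ (FOLLOW(N) if α ⇒* ε).

For L:
  PREDICT(L → n n) = { 'n' }
  PREDICT(L → ')' Y) = { ')' }
For Y:
  PREDICT(Y → g) = { 'g' }
  PREDICT(Y → b) = { 'b' }

All predict sets are disjoint. The grammar IS LL(1).

Answer: Yes, the grammar is LL(1).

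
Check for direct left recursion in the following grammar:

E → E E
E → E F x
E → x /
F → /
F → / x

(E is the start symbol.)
E → E E: LEFT RECURSIVE (starts with E)
E → E F x: LEFT RECURSIVE (starts with E)
E → x /: starts with x
F → /: starts with '/'
F → / x: starts with '/'

The grammar has direct left recursion on: E.

Answer: Yes, E is left-recursive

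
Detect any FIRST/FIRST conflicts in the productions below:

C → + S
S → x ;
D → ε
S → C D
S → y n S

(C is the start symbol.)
FIRST sets of the non-terminals at (or reachable through a nullable prefix from) the front of some alternative:
  FIRST(C) = { '+' }

Productions for S:
  S → x ;: FIRST = { 'x' }
  S → C D: FIRST = { '+' }
  S → y n S: FIRST = { 'y' }
C, D have only one production, so no FIRST/FIRST conflict is possible there.

All alternatives of each non-terminal have pairwise disjoint FIRST sets.

Answer: No FIRST/FIRST conflicts.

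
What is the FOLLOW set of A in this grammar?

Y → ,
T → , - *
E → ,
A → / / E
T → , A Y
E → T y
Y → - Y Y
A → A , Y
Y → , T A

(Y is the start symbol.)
In T → , A Y: A is followed by Y, add FIRST(Y) \ {ε} = { ',', '-' }
In A → A , Y: A is followed by ',' Y, add FIRST(',' Y) \ {ε} = { ',' }
In Y → , T A: A is at the end, add FOLLOW(Y)

The FOLLOW sets referred to above (computed the same way, to a fixed point):
  FOLLOW(Y) = { $, ',', '-', '/', 'y' }

Taking the union: FOLLOW(A) = { $, ',', '-', '/', 'y' }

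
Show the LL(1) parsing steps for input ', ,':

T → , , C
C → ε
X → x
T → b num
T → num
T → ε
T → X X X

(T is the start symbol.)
LL(1) parsing maintains a stack (initially the start symbol over $) and the input. At each step: if the stack top is a terminal, match it against the current input token; if it is a non-terminal N, replace it with the RHS of M[N, lookahead] (the unique production whose predict set contains the lookahead).

Stack is shown with the top on the left.

Stack    Input  Action
----------------------
T $      , , $  output T → , , C
, , C $  , , $  match ','
, C $    , $    match ','
C $      $      output C → ε
$        $      accept

The string is accepted.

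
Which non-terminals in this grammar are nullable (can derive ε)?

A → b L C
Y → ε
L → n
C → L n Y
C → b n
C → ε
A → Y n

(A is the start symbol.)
{ 'C', 'Y' }

ε-productions: Y → ε, C → ε
So Y, C are immediately nullable.
No further non-terminal can be added: every production for the remaining non-terminals contains a terminal or a non-nullable non-terminal.
Nullable = { 'C', 'Y' }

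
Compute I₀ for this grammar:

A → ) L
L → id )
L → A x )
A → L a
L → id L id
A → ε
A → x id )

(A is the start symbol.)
First, augment the grammar with A' → A
I₀ = CLOSURE({ [A' → . A] }):
  [A' → . A] has the dot before A: add [A → . ) L], [A → . L a], [A → .], [A → . x id )]
  [A → . L a] has the dot before L: add [L → . id )], [L → . A x )], [L → . id L id]
No further items can be added.

I₀ = { [A → . ) L], [A → . L a], [A → . x id )], [A → .], [A' → . A], [L → . A x )], [L → . id )], [L → . id L id] }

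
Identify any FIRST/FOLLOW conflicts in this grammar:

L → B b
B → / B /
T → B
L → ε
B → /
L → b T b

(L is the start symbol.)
Nullable non-terminals: L.
FIRST sets used below: FIRST(B) = { '/' }

L: nullable alternative(s) L → ε; FOLLOW(L) = { $ }
  L → B b: FIRST \ {ε} = { '/' } — disjoint from FOLLOW(L)
  L → ε: FIRST \ {ε} = { } — this is the only nullable alternative, skip
  L → b T b: FIRST \ {ε} = { 'b' } — disjoint from FOLLOW(L)

B, T have no nullable alternative, so no FIRST/FOLLOW check is needed there.

No FIRST/FOLLOW conflicts found.

Answer: No FIRST/FOLLOW conflicts.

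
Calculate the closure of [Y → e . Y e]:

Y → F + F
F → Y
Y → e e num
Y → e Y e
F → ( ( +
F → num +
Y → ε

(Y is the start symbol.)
{ [F → . ( ( +], [F → . Y], [F → . num +], [Y → . F + F], [Y → . e Y e], [Y → . e e num], [Y → .], [Y → e . Y e] }

To compute CLOSURE, for each item [A → α.Bβ] where B is a non-terminal, add [B → .γ] for all productions B → γ; repeat for the newly added items until nothing changes.

Start with: [Y → e . Y e]
  [Y → e . Y e] has the dot before Y: add [Y → . F + F], [Y → . e e num], [Y → . e Y e], [Y → .]
  [Y → . F + F] has the dot before F: add [F → . Y], [F → . ( ( +], [F → . num +]
No further items can be added.

CLOSURE = { [F → . ( ( +], [F → . Y], [F → . num +], [Y → . F + F], [Y → . e Y e], [Y → . e e num], [Y → .], [Y → e . Y e] }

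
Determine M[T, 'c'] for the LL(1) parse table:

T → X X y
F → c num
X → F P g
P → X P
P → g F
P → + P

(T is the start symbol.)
To find M[T, 'c'], we find productions for T where 'c' is in the predict set (PREDICT(N → α) = (FIRST(α) \ {ε}) ∪ (FOLLOW(N) if α ⇒* ε)).

Relevant sets:
  FIRST(X) = { 'c' }

T → X X y: PREDICT = { 'c' }
  'c' is in predict set, so this production goes in M[T, 'c']

M[T, 'c'] = T → X X y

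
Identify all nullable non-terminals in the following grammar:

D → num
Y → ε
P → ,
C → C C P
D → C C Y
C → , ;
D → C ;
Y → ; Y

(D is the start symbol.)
ε-productions: Y → ε
So Y is immediately nullable.
No further non-terminal can be added: every production for the remaining non-terminals contains a terminal or a non-nullable non-terminal.
Nullable = { 'Y' }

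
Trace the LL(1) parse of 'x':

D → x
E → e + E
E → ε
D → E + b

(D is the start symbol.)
Stack is shown with the top on the left.

Stack  Input  Action
--------------------
D $    x $    output D → x
x $    x $    match 'x'
$      $      accept

The string is accepted.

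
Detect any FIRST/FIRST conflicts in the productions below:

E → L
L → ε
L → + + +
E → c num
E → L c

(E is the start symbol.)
Yes. E → L / E → L c on { '+' }; E → c num / E → L c on { 'c' }

A FIRST/FIRST conflict occurs when two productions N → α and N → β for the same non-terminal have FIRST(α) ∩ FIRST(β) ≠ ∅ (with ε ∈ FIRST of a nullable right-hand side, so two nullable alternatives also conflict).

FIRST sets of the non-terminals at (or reachable through a nullable prefix from) the front of some alternative:
  FIRST(L) = { '+', ε }

Productions for E:
  E → L: FIRST = { '+', ε }
  E → c num: FIRST = { 'c' }
  E → L c: FIRST = { '+', 'c' }
Productions for L:
  L → ε: FIRST = { ε }
  L → + + +: FIRST = { '+' }

Conflict for E: E → L and E → L c
  Overlap: { '+' }
Conflict for E: E → c num and E → L c
  Overlap: { 'c' }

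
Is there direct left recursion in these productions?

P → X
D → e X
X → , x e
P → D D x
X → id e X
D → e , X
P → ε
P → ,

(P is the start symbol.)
No direct left recursion

P → X: starts with X
D → e X: starts with e
X → , x e: starts with ','
P → D D x: starts with D
X → id e X: starts with id
D → e , X: starts with e
P → ε: starts with ε
P → ,: starts with ','

No direct left recursion found.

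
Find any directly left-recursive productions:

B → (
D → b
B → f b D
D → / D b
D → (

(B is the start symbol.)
Direct left recursion occurs when N → N α for some non-terminal N (the right-hand side begins with the left-hand side itself).

B → (: starts with '('
D → b: starts with b
B → f b D: starts with f
D → / D b: starts with '/'
D → (: starts with '('

No direct left recursion found.

Answer: No direct left recursion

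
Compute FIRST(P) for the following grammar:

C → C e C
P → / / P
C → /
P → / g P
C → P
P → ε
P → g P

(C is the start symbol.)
{ '/', 'g', ε }

From P → / / P:
  - '/' is a terminal: add '/' and stop
From P → / g P:
  - '/' is a terminal: add '/' and stop
From P → ε:
  - ε-production, so ε ∈ FIRST(P)
From P → g P:
  - g is a terminal: add 'g' and stop

Collecting: FIRST(P) = { '/', 'g', ε }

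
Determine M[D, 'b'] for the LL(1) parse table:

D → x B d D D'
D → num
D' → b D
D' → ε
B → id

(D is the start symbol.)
To find M[D, 'b'], we find productions for D where 'b' is in the predict set (PREDICT(N → α) = (FIRST(α) \ {ε}) ∪ (FOLLOW(N) if α ⇒* ε)).

D → x B d D D': PREDICT = { 'x' }
D → num: PREDICT = { 'num' }

M[D, 'b'] is empty (no production applies)

Answer: Empty (error entry)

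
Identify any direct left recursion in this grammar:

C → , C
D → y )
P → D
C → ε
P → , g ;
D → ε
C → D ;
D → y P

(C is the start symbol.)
C → , C: starts with ','
D → y ): starts with y
P → D: starts with D
C → ε: starts with ε
P → , g ;: starts with ','
D → ε: starts with ε
C → D ;: starts with D
D → y P: starts with y

No direct left recursion found.

Answer: No direct left recursion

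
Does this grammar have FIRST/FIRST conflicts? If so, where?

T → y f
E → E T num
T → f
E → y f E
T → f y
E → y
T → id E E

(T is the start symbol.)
A FIRST/FIRST conflict occurs when two productions N → α and N → β for the same non-terminal have FIRST(α) ∩ FIRST(β) ≠ ∅ (with ε ∈ FIRST of a nullable right-hand side, so two nullable alternatives also conflict).

FIRST sets of the non-terminals at (or reachable through a nullable prefix from) the front of some alternative:
  FIRST(E) = { 'y' }

Productions for T:
  T → y f: FIRST = { 'y' }
  T → f: FIRST = { 'f' }
  T → f y: FIRST = { 'f' }
  T → id E E: FIRST = { 'id' }
Productions for E:
  E → E T num: FIRST = { 'y' }
  E → y f E: FIRST = { 'y' }
  E → y: FIRST = { 'y' }

Conflict for T: T → f and T → f y
  Overlap: { 'f' }
Conflict for E: E → E T num and E → y f E
  Overlap: { 'y' }
Conflict for E: E → E T num and E → y
  Overlap: { 'y' }
Conflict for E: E → y f E and E → y
  Overlap: { 'y' }

Answer: Yes. T → f / T → f y on { 'f' }; E → E T num / E → y f E on { 'y' }; E → E T num / E → y on { 'y' }; E → y f E / E → y on { 'y' }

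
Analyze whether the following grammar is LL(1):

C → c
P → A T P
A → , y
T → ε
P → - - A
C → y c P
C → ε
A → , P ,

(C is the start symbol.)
No. Predict set conflict for A: { ',' }

Relevant sets:
  FIRST(A) = { ',' }
  FOLLOW(C) = { $ }

For C:
  PREDICT(C → c) = { 'c' }
  PREDICT(C → y c P) = { 'y' }
  PREDICT(C → ε) = { $ }
For P:
  PREDICT(P → A T P) = { ',' }
  PREDICT(P → '-' '-' A) = { '-' }
For A:
  PREDICT(A → ',' y) = { ',' }
  PREDICT(A → ',' P ',') = { ',' }
T has a single production, so nothing to check there.

Conflict found: Predict set conflict for A: { ',' }
The grammar is NOT LL(1).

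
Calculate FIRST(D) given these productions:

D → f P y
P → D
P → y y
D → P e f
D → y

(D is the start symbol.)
To compute FIRST(D), examine every production with D on the left-hand side, reading each right-hand side left to right until a non-nullable symbol is reached.

FIRST sets of the other non-terminals involved (by the same procedure, iterated to a fixed point):
  FIRST(P) = { 'f', 'y' }

From D → f P y:
  - f is a terminal: add 'f' and stop
From D → P e f:
  - P is a non-terminal: add FIRST(P) \ {ε} = { 'f', 'y' }
    P is not nullable, so stop
From D → y:
  - y is a terminal: add 'y' and stop

Collecting: FIRST(D) = { 'f', 'y' }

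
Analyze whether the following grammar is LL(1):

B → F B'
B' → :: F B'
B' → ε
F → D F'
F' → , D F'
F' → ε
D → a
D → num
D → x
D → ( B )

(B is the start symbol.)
Yes, the grammar is LL(1).

A grammar is LL(1) if for each non-terminal N with multiple productions, the predict sets of those productions are pairwise disjoint, where PREDICT(N → α) = (FIRST(α) \ {ε}) ∪ (FOLLOW(N) if α ⇒* ε).

Relevant sets:
  FOLLOW(B') = { $, ')' }
  FOLLOW(F') = { $, ')', '::' }

For B':
  PREDICT(B' → :: F B') = { '::' }
  PREDICT(B' → ε) = { $, ')' }
For F':
  PREDICT(F' → ',' D F') = { ',' }
  PREDICT(F' → ε) = { $, ')', '::' }
For D:
  PREDICT(D → a) = { 'a' }
  PREDICT(D → num) = { 'num' }
  PREDICT(D → x) = { 'x' }
  PREDICT(D → '(' B ')') = { '(' }
B, F have a single production, so nothing to check there.

All predict sets are disjoint. The grammar IS LL(1).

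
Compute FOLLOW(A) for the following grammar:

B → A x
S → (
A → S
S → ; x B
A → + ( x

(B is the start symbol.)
{ 'x' }

To compute FOLLOW(A), find every occurrence of A on a right-hand side N → α A β: add FIRST(β) \ {ε}, and if β is empty or nullable also add FOLLOW(N). Iterate to a fixed point.

In B → A x: A is followed by x, add FIRST(x) \ {ε} = { 'x' }

Taking the union: FOLLOW(A) = { 'x' }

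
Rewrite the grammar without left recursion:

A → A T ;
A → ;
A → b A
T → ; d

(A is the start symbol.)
A → ; A'
A → b A A'
A' → T ; A'
A' → ε
T → ; d

A is directly left-recursive. The standard transformation for
  A → A α₁ | ... | A α_m | β₁ | ... | β_n
is
  A  → β₁ A' | ... | β_n A'
  A' → α₁ A' | ... | α_m A' | ε

A → ; becomes A → ; A'
A → b A becomes A → b A A'
A → A T ; becomes A' → T ; A'
Add A' → ε

Productions for other non-terminals are unchanged:
  T → ; d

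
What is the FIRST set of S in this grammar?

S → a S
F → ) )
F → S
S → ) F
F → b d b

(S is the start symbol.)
To compute FIRST(S), examine every production with S on the left-hand side, reading each right-hand side left to right until a non-nullable symbol is reached.

From S → a S:
  - a is a terminal: add 'a' and stop
From S → ) F:
  - ')' is a terminal: add ')' and stop

Collecting: FIRST(S) = { ')', 'a' }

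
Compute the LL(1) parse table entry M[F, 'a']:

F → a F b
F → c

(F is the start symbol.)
To find M[F, 'a'], we find productions for F where 'a' is in the predict set (PREDICT(N → α) = (FIRST(α) \ {ε}) ∪ (FOLLOW(N) if α ⇒* ε)).

F → a F b: PREDICT = { 'a' }
  'a' is in predict set, so this production goes in M[F, 'a']
F → c: PREDICT = { 'c' }

M[F, 'a'] = F → a F b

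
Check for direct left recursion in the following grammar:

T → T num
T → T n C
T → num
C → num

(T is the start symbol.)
Direct left recursion occurs when N → N α for some non-terminal N (the right-hand side begins with the left-hand side itself).

T → T num: LEFT RECURSIVE (starts with T)
T → T n C: LEFT RECURSIVE (starts with T)
T → num: starts with num
C → num: starts with num

The grammar has direct left recursion on: T.

Answer: Yes, T is left-recursive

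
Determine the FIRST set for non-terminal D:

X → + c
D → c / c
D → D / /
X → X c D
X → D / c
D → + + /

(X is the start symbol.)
To compute FIRST(D), examine every production with D on the left-hand side, reading each right-hand side left to right until a non-nullable symbol is reached.

From D → c / c:
  - c is a terminal: add 'c' and stop
From D → D / /:
  - D is the symbol being defined: contributes nothing new
    D is not nullable, so stop
From D → + + /:
  - '+' is a terminal: add '+' and stop

Collecting: FIRST(D) = { '+', 'c' }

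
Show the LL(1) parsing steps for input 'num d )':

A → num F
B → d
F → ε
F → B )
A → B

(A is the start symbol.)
Stack is shown with the top on the left.

Stack    Input      Action
--------------------------
A $      num d ) $  output A → num F
num F $  num d ) $  match 'num'
F $      d ) $      output F → B )
B ) $    d ) $      output B → d
d ) $    d ) $      match 'd'
) $      ) $        match ')'
$        $          accept

The string is accepted.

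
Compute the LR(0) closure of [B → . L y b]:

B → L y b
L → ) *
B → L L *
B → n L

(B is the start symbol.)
Start with: [B → . L y b]
  [B → . L y b] has the dot before L: add [L → . ) *]
No further items can be added.

CLOSURE = { [B → . L y b], [L → . ) *] }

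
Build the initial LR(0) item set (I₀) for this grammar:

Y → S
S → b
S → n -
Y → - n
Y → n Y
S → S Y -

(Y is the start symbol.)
First, augment the grammar with Y' → Y
I₀ = CLOSURE({ [Y' → . Y] }):
  [Y' → . Y] has the dot before Y: add [Y → . S], [Y → . - n], [Y → . n Y]
  [Y → . S] has the dot before S: add [S → . b], [S → . n -], [S → . S Y -]
No further items can be added.

I₀ = { [S → . S Y -], [S → . b], [S → . n -], [Y → . - n], [Y → . S], [Y → . n Y], [Y' → . Y] }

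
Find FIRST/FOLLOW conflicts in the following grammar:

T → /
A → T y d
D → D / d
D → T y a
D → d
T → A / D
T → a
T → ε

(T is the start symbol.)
Yes. T → A '/' D with FOLLOW(T) on { 'y' }

A FIRST/FOLLOW conflict occurs when a non-terminal N has a nullable alternative N → β (β ⇒* ε) and another alternative N → α with FIRST(α) ∩ FOLLOW(N) ≠ ∅: on such a lookahead the parser cannot decide between expanding α and letting N vanish via β.

Nullable non-terminals: T.
FIRST sets used below: FIRST(A) = { '/', 'a', 'y' }

T: nullable alternative(s) T → ε; FOLLOW(T) = { $, 'y' }
  T → /: FIRST \ {ε} = { '/' } — disjoint from FOLLOW(T)
  T → A / D: FIRST \ {ε} = { '/', 'a', 'y' } — overlaps FOLLOW(T) on { 'y' }: CONFLICT
  T → a: FIRST \ {ε} = { 'a' } — disjoint from FOLLOW(T)
  T → ε: FIRST \ {ε} = { } — this is the only nullable alternative, skip

A, D have no nullable alternative, so no FIRST/FOLLOW check is needed there.

So the grammar has 1 FIRST/FOLLOW conflict (marked CONFLICT above).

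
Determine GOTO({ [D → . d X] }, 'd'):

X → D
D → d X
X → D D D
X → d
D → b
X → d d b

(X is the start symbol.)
GOTO(I, 'd') = CLOSURE({ [A → αX.β] : [A → α.Xβ] ∈ I, X = 'd' })

Items with dot before 'd', with the dot advanced:
  [D → . d X] → [D → d . X]
Closure of the advanced items:
  [D → d . X] has the dot before X: add [X → . D], [X → . D D D], [X → . d], [X → . d d b]
  [X → . D] has the dot before D: add [D → . d X], [D → . b]

GOTO = { [D → . b], [D → . d X], [D → d . X], [X → . D D D], [X → . D], [X → . d d b], [X → . d] }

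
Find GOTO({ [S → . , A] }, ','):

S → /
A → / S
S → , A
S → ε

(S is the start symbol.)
GOTO(I, ',') = CLOSURE({ [A → αX.β] : [A → α.Xβ] ∈ I, X = ',' })

Items with dot before ',', with the dot advanced:
  [S → . , A] → [S → , . A]
Closure of the advanced items:
  [S → , . A] has the dot before A: add [A → . / S]

GOTO = { [A → . / S], [S → , . A] }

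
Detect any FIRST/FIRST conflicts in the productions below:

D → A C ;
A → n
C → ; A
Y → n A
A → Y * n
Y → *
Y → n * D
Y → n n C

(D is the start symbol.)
FIRST sets of the non-terminals at (or reachable through a nullable prefix from) the front of some alternative:
  FIRST(Y) = { '*', 'n' }

Productions for A:
  A → n: FIRST = { 'n' }
  A → Y * n: FIRST = { '*', 'n' }
Productions for Y:
  Y → n A: FIRST = { 'n' }
  Y → *: FIRST = { '*' }
  Y → n * D: FIRST = { 'n' }
  Y → n n C: FIRST = { 'n' }
D, C have only one production, so no FIRST/FIRST conflict is possible there.

Conflict for A: A → n and A → Y * n
  Overlap: { 'n' }
Conflict for Y: Y → n A and Y → n * D
  Overlap: { 'n' }
Conflict for Y: Y → n A and Y → n n C
  Overlap: { 'n' }
Conflict for Y: Y → n * D and Y → n n C
  Overlap: { 'n' }

Answer: Yes. A → n / A → Y '*' n on { 'n' }; Y → n A / Y → n '*' D on { 'n' }; Y → n A / Y → n n C on { 'n' }; Y → n '*' D / Y → n n C on { 'n' }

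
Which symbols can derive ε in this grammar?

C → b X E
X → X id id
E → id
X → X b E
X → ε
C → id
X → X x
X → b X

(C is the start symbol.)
{ 'X' }

A non-terminal is nullable if it can derive ε (the empty string): either it has an ε-production, or it has a production whose right-hand side consists entirely of nullable non-terminals.

ε-productions: X → ε
So X is immediately nullable.
No further non-terminal can be added: every production for the remaining non-terminals contains a terminal or a non-nullable non-terminal.
Nullable = { 'X' }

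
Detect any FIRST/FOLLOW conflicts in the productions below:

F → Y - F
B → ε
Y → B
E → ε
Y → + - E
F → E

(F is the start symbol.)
No FIRST/FOLLOW conflicts.

A FIRST/FOLLOW conflict occurs when a non-terminal N has a nullable alternative N → β (β ⇒* ε) and another alternative N → α with FIRST(α) ∩ FOLLOW(N) ≠ ∅: on such a lookahead the parser cannot decide between expanding α and letting N vanish via β.

Nullable non-terminals: B, E, F, Y.
FIRST sets used below: FIRST(Y) = { '+', ε }, FIRST(E) = { ε }, FIRST(B) = { ε }
B has a nullable alternative but only one production, so nothing to check.
E has a nullable alternative but only one production, so nothing to check.

F: nullable alternative(s) F → E; FOLLOW(F) = { $ }
  F → Y - F: FIRST \ {ε} = { '+', '-' } — disjoint from FOLLOW(F)
  F → E: FIRST \ {ε} = { } — this is the only nullable alternative, skip

Y: nullable alternative(s) Y → B; FOLLOW(Y) = { '-' }
  Y → B: FIRST \ {ε} = { } — this is the only nullable alternative, skip
  Y → + - E: FIRST \ {ε} = { '+' } — disjoint from FOLLOW(Y)

No FIRST/FOLLOW conflicts found.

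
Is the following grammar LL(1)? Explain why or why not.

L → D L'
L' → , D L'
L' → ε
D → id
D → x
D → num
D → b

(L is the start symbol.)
A grammar is LL(1) if for each non-terminal N with multiple productions, the predict sets of those productions are pairwise disjoint, where PREDICT(N → α) = (FIRST(α) \ {ε}) ∪ (FOLLOW(N) if α ⇒* ε).

Relevant sets:
  FOLLOW(L') = { $ }

For L':
  PREDICT(L' → ',' D L') = { ',' }
  PREDICT(L' → ε) = { $ }
For D:
  PREDICT(D → id) = { 'id' }
  PREDICT(D → x) = { 'x' }
  PREDICT(D → num) = { 'num' }
  PREDICT(D → b) = { 'b' }
L has a single production, so nothing to check there.

All predict sets are disjoint. The grammar IS LL(1).

Answer: Yes, the grammar is LL(1).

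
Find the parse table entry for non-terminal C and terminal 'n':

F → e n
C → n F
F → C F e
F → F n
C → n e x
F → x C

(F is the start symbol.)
To find M[C, 'n'], we find productions for C where 'n' is in the predict set (PREDICT(N → α) = (FIRST(α) \ {ε}) ∪ (FOLLOW(N) if α ⇒* ε)).

C → n F: PREDICT = { 'n' }
  'n' is in predict set, so this production goes in M[C, 'n']
C → n e x: PREDICT = { 'n' }
  'n' is in predict set, so this production goes in M[C, 'n']

M[C, 'n'] = C → n F, C → n e x  (a multiply-defined cell — the grammar is not LL(1))

Answer: C → n F, C → n e x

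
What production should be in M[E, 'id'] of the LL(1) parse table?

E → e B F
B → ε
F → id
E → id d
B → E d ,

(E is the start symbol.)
To find M[E, 'id'], we find productions for E where 'id' is in the predict set (PREDICT(N → α) = (FIRST(α) \ {ε}) ∪ (FOLLOW(N) if α ⇒* ε)).

E → e B F: PREDICT = { 'e' }
E → id d: PREDICT = { 'id' }
  'id' is in predict set, so this production goes in M[E, 'id']

M[E, 'id'] = E → id d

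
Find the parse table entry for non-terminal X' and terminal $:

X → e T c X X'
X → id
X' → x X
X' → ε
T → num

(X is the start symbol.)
X' → ε

To find M[X', $], we find productions for X' where $ is in the predict set (PREDICT(N → α) = (FIRST(α) \ {ε}) ∪ (FOLLOW(N) if α ⇒* ε)).

Relevant sets:
  FOLLOW(X') = { $, 'x' }

X' → x X: PREDICT = { 'x' }
X' → ε: PREDICT = { $, 'x' }
  $ is in predict set, so this production goes in M[X', $]

M[X', $] = X' → ε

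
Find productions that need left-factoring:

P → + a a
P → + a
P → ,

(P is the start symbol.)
Left-factoring is needed when two productions for the same non-terminal
share a common prefix on the right-hand side.

Productions for P:
  P → + a a
  P → + a
  P → ,

Found common prefix '+ a' in productions for P

Answer: Yes, P has productions with common prefix '+ a'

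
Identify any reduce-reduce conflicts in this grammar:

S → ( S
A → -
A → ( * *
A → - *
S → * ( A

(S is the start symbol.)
No reduce-reduce conflicts

A reduce-reduce conflict occurs when an LR(0) state has two complete items [A → α .] and [B → β .] — both call for a reduction, and with no lookahead the parser cannot choose between them.

Augment with S' → S and build the canonical LR(0) collection (I0 = CLOSURE({[S' → . S]}), then GOTO on every symbol after a dot until no new states appear). It has 12 states:
  I0: { [S → . ( S], [S → . * ( A], [S' → . S] }  — shift
  I1: { [S → ( . S], [S → . ( S], [S → . * ( A] }  — shift
  I2: { [S → * . ( A] }  — shift
  I3: { [S' → S .] }  — accept
  I4: { [A → . ( * *], [A → . - *], [A → . -], [S → * ( . A] }  — shift
  I5: { [A → ( . * *] }  — shift
  I6: { [A → - . *], [A → - .] }  — shift, reduce
  I7: { [S → * ( A .] }  — reduce
  I8: { [A → - * .] }  — reduce
  I9: { [A → ( * . *] }  — shift
  I10: { [A → ( * * .] }  — reduce
  I11: { [S → ( S .] }  — reduce

No state contains more than one complete item.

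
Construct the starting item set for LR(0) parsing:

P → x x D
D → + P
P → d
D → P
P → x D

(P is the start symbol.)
{ [P → . d], [P → . x D], [P → . x x D], [P' → . P] }

First, augment the grammar with P' → P
I₀ = CLOSURE({ [P' → . P] }):
  [P' → . P] has the dot before P: add [P → . x x D], [P → . d], [P → . x D]
No further items can be added.

I₀ = { [P → . d], [P → . x D], [P → . x x D], [P' → . P] }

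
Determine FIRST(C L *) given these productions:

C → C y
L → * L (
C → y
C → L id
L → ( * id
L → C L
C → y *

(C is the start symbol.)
{ '(', '*', 'y' }

FIRST sets of the non-terminals involved (from the grammar, by fixed-point iteration):
  FIRST(C) = { '(', '*', 'y' }

To compute FIRST(C L *), process the symbols left to right:
Symbol C is a non-terminal. Add FIRST(C) \ {ε} = { '(', '*', 'y' }
C is not nullable (ε ∉ FIRST(C)), so stop here.
FIRST(C L *) = { '(', '*', 'y' }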